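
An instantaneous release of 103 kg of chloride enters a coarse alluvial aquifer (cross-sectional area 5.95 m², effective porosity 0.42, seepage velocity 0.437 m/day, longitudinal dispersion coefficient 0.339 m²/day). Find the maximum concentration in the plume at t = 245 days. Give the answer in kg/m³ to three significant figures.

1.28 kg/m³

The peak of an instantaneous 1D plume sits at x = vt; there the Gaussian factor is 1 and C_max = M/(n_e·A·√(4πDt)), where n_e·A is the pore area the mass is dissolved in.
√(4πDt) = √(4π × 0.339 × 245) = 32.31 m, so C_max = 103/(0.42 × 5.95 × 32.31) = 1.28 kg/m³.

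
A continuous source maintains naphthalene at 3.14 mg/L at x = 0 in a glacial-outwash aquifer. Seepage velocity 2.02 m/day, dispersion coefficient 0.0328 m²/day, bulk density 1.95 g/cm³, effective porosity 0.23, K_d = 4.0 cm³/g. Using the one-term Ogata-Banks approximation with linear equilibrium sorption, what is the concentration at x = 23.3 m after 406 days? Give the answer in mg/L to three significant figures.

1.84 mg/L

Retardation factor R = 1 + ρ_b·K_d/n = 1 + 1.95 × 4.0/0.23 = 34.91.
Sorption retards both mechanisms: v_R = v/R = 0.05786 m/day, D_R = D/R = 0.0009396 m²/day.
v_R·t = 0.05786 × 406 = 23.49116 m; 2√(D_R t) = 1.235 m; argument = (23.3 − 23.49116)/1.235 = -0.1548.
C = C₀ × ½·erfc(-0.1548) = 3.14 × 0.5866 = 1.84 mg/L.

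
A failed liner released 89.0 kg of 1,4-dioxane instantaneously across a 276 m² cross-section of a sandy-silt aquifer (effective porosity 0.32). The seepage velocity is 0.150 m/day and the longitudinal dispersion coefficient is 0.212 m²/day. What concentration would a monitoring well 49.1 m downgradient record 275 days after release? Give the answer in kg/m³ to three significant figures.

0.0286 kg/m³

For an instantaneous plane source, C(x,t) = M/(n_e·A·√(4πDt)) · exp(−(x−vt)²/(4Dt)), with n_e·A the pore (flow) area.
Plume center vt = 0.150 × 275 = 41.25 m, so the well at 49.1 m is 7.85 m downgradient of the peak.
√(4πDt) = 27.07 m, giving peak height M/(n_e·A·√(4πDt)) = 89.0/(0.32 × 276 × 27.07) = 0.03723 kg/m³.
(x−vt)²/(4Dt) = (7.85)²/(4 × 0.212 × 275) = 0.2642; exp(−0.2642) = 0.7678.
C = 0.03723 × 0.7678 = 0.0286 kg/m³.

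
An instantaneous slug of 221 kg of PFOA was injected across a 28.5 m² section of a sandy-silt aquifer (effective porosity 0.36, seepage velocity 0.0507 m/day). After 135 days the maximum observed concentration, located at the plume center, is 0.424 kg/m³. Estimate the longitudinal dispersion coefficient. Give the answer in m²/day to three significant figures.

1.52 m²/day

At the plume center C_max = M/(n_e·A·√(4πDt)), so D = M²/(4πt·(n_e·A·C_max)²).
n_e·A·C_max = 0.36 × 28.5 × 0.424 = 4.350 kg/m.
D = 221²/(4π × 135 × 4.350²) = 1.52 m²/day.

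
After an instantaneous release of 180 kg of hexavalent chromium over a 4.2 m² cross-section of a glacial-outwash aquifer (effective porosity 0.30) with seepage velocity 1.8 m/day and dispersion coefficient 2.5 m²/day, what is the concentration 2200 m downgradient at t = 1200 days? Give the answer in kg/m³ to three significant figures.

For an instantaneous plane source, C(x,t) = M/(n_e·A·√(4πDt)) · exp(−(x−vt)²/(4Dt)), with n_e·A the pore (flow) area.
Plume center vt = 1.8 × 1200 = 2160 m, so the well at 2200 m is 40 m downgradient of the peak.
√(4πDt) = 194.2 m, giving peak height M/(n_e·A·√(4πDt)) = 180/(0.30 × 4.2 × 194.2) = 0.7356 kg/m³.
(x−vt)²/(4Dt) = (40)²/(4 × 2.5 × 1200) = 0.1333; exp(−0.1333) = 0.8752.
C = 0.7356 × 0.8752 = 0.644 kg/m³.

0.644 kg/m³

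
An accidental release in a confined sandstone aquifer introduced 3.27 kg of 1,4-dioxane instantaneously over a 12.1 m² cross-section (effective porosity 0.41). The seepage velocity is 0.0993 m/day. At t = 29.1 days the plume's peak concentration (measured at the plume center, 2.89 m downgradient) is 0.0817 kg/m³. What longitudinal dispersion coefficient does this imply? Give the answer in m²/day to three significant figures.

0.178 m²/day

At the plume center C_max = M/(n_e·A·√(4πDt)), so D = M²/(4πt·(n_e·A·C_max)²).
n_e·A·C_max = 0.41 × 12.1 × 0.0817 = 0.4053 kg/m.
D = 3.27²/(4π × 29.1 × 0.4053²) = 0.178 m²/day.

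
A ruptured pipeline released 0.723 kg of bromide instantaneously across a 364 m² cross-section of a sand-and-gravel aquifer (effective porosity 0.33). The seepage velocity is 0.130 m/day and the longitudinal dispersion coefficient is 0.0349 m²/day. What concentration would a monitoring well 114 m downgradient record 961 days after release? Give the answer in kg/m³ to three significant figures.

For an instantaneous plane source, C(x,t) = M/(n_e·A·√(4πDt)) · exp(−(x−vt)²/(4Dt)), with n_e·A the pore (flow) area.
Plume center vt = 0.130 × 961 = 124.93 m, so the well at 114 m is 10.93 m upgradient of the peak.
√(4πDt) = 20.53 m, giving peak height M/(n_e·A·√(4πDt)) = 0.723/(0.33 × 364 × 20.53) = 0.0002932 kg/m³.
(x−vt)²/(4Dt) = (-10.93)²/(4 × 0.0349 × 961) = 0.8905; exp(−0.8905) = 0.4105.
C = 0.0002932 × 0.4105 = 0.000120 kg/m³.

0.000120 kg/m³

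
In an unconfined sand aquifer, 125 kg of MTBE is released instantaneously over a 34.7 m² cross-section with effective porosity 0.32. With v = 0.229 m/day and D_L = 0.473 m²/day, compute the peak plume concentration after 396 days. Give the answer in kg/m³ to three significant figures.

The peak of an instantaneous 1D plume sits at x = vt; there the Gaussian factor is 1 and C_max = M/(n_e·A·√(4πDt)), where n_e·A is the pore area the mass is dissolved in.
√(4πDt) = √(4π × 0.473 × 396) = 48.52 m, so C_max = 125/(0.32 × 34.7 × 48.52) = 0.232 kg/m³.

0.232 kg/m³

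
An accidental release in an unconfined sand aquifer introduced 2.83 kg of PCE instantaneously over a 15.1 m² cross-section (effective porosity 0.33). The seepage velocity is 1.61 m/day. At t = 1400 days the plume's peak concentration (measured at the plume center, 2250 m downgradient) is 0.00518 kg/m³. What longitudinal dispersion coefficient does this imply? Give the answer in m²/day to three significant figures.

0.683 m²/day

At the plume center C_max = M/(n_e·A·√(4πDt)), so D = M²/(4πt·(n_e·A·C_max)²).
n_e·A·C_max = 0.33 × 15.1 × 0.00518 = 0.02581 kg/m.
D = 2.83²/(4π × 1400 × 0.02581²) = 0.683 m²/day.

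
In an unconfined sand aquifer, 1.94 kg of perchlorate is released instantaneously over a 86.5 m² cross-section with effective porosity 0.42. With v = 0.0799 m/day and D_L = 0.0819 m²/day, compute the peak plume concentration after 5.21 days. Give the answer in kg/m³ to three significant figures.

The peak of an instantaneous 1D plume sits at x = vt; there the Gaussian factor is 1 and C_max = M/(n_e·A·√(4πDt)), where n_e·A is the pore area the mass is dissolved in.
√(4πDt) = √(4π × 0.0819 × 5.21) = 2.316 m, so C_max = 1.94/(0.42 × 86.5 × 2.316) = 0.0231 kg/m³.

0.0231 kg/m³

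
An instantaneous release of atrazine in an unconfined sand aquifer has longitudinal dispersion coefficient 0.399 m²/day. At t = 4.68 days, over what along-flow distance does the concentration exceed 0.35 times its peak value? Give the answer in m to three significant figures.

5.60 m

The plume is Gaussian with σ = √(2Dt) = √(2 × 0.399 × 4.68) = 1.933 m.
C/C_peak = exp(−Δx²/(2σ²)) = 0.35 ⇒ Δx = σ·√(−2 ln 0.35) = 1.933 × 1.449 = 2.801 m.
Width = 2Δx = 5.60 m.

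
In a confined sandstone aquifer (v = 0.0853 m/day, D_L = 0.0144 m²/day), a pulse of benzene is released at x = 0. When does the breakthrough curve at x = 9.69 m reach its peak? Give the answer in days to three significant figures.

For the 1D instantaneous-source solution, setting ∂C/∂t = 0 at fixed x gives v²t² + 2Dt − x² = 0, so t = (√(D² + v²x²) − D)/v².
√(D² + v²x²) = √(0.0144² + 0.0853² × 9.69²) = 0.8267; v² = 0.00727609.
t = (0.8267 − 0.0144)/0.00727609 = 112 days (vs. the pure-advection estimate x/v = 114 d).

112 days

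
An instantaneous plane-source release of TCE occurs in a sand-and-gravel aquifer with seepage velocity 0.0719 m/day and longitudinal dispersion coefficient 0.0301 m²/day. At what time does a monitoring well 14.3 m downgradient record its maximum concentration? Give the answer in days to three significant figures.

193 days

For the 1D instantaneous-source solution, setting ∂C/∂t = 0 at fixed x gives v²t² + 2Dt − x² = 0, so t = (√(D² + v²x²) − D)/v².
√(D² + v²x²) = √(0.0301² + 0.0719² × 14.3²) = 1.029; v² = 0.00516961.
t = (1.029 − 0.0301)/0.00516961 = 193 days (vs. the pure-advection estimate x/v = 199 d).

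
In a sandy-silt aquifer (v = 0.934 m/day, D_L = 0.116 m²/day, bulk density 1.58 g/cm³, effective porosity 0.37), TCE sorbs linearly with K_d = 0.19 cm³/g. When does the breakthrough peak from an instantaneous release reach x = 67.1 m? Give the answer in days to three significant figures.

Retardation factor R = 1 + ρ_b·K_d/n = 1 + 1.58 × 0.19/0.37 = 1.811.
Sorption retards both mechanisms: v_R = v/R = 0.5157 m/day, D_R = D/R = 0.06405 m²/day.
Peak time from v_R²t² + 2D_R t − x² = 0: t = (√(D_R² + v_R²x²) − D_R)/v_R².
√(D_R² + v_R²x²) = √(0.06405² + 0.5157² × 67.1²) = 34.60; v_R² = 0.2659.
t = (34.60 − 0.06405)/0.2659 = 130 days.

130 days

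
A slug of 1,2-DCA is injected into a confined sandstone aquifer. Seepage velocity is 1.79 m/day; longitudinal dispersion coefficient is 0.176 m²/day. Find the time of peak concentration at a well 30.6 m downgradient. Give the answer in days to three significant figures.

For the 1D instantaneous-source solution, setting ∂C/∂t = 0 at fixed x gives v²t² + 2Dt − x² = 0, so t = (√(D² + v²x²) − D)/v².
√(D² + v²x²) = √(0.176² + 1.79² × 30.6²) = 54.77; v² = 3.2041.
t = (54.77 − 0.176)/3.2041 = 17.0 days (vs. the pure-advection estimate x/v = 17.1 d).

17.0 days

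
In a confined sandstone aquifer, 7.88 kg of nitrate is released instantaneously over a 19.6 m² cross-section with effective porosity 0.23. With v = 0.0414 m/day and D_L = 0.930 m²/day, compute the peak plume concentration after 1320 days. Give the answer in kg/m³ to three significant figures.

The peak of an instantaneous 1D plume sits at x = vt; there the Gaussian factor is 1 and C_max = M/(n_e·A·√(4πDt)), where n_e·A is the pore area the mass is dissolved in.
√(4πDt) = √(4π × 0.930 × 1320) = 124.2 m, so C_max = 7.88/(0.23 × 19.6 × 124.2) = 0.0141 kg/m³.

0.0141 kg/m³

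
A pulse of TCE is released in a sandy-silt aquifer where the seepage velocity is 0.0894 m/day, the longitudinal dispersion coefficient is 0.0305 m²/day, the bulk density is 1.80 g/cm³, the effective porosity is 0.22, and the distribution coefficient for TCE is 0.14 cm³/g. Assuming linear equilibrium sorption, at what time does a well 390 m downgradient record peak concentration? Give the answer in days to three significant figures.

9350 days

Retardation factor R = 1 + ρ_b·K_d/n = 1 + 1.80 × 0.14/0.22 = 2.145.
Sorption retards both mechanisms: v_R = v/R = 0.04168 m/day, D_R = D/R = 0.01422 m²/day.
Peak time from v_R²t² + 2D_R t − x² = 0: t = (√(D_R² + v_R²x²) − D_R)/v_R².
√(D_R² + v_R²x²) = √(0.01422² + 0.04168² × 390²) = 16.26; v_R² = 0.001737.
t = (16.26 − 0.01422)/0.001737 = 9350 days.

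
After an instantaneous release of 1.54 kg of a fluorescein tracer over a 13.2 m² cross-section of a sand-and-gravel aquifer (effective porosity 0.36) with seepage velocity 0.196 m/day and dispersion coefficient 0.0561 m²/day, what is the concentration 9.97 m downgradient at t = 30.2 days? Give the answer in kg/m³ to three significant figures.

0.00624 kg/m³

For an instantaneous plane source, C(x,t) = M/(n_e·A·√(4πDt)) · exp(−(x−vt)²/(4Dt)), with n_e·A the pore (flow) area.
Plume center vt = 0.196 × 30.2 = 5.9192 m, so the well at 9.97 m is 4.0508 m downgradient of the peak.
√(4πDt) = 4.614 m, giving peak height M/(n_e·A·√(4πDt)) = 1.54/(0.36 × 13.2 × 4.614) = 0.07024 kg/m³.
(x−vt)²/(4Dt) = (4.0508)²/(4 × 0.0561 × 30.2) = 2.421; exp(−2.421) = 0.08883.
C = 0.07024 × 0.08883 = 0.00624 kg/m³.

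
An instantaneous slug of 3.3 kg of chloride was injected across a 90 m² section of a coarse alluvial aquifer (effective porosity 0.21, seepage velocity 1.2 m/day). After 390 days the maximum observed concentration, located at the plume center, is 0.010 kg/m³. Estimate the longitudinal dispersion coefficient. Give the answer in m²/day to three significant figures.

At the plume center C_max = M/(n_e·A·√(4πDt)), so D = M²/(4πt·(n_e·A·C_max)²).
n_e·A·C_max = 0.21 × 90 × 0.010 = 0.1890 kg/m.
D = 3.3²/(4π × 390 × 0.1890²) = 0.0622 m²/day.

0.0622 m²/day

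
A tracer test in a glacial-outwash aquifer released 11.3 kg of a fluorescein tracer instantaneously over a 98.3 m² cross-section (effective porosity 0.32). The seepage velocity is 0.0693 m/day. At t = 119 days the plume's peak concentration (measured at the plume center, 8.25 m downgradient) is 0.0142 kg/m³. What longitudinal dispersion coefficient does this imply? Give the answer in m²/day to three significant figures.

At the plume center C_max = M/(n_e·A·√(4πDt)), so D = M²/(4πt·(n_e·A·C_max)²).
n_e·A·C_max = 0.32 × 98.3 × 0.0142 = 0.4467 kg/m.
D = 11.3²/(4π × 119 × 0.4467²) = 0.428 m²/day.

0.428 m²/day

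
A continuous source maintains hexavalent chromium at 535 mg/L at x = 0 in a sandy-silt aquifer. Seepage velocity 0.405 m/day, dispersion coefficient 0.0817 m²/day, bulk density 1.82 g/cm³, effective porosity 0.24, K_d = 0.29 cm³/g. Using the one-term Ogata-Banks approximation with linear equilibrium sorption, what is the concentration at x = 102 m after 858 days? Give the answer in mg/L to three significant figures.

Retardation factor R = 1 + ρ_b·K_d/n = 1 + 1.82 × 0.29/0.24 = 3.199.
Sorption retards both mechanisms: v_R = v/R = 0.1266 m/day, D_R = D/R = 0.02554 m²/day.
v_R·t = 0.1266 × 858 = 108.6228 m; 2√(D_R t) = 9.362 m; argument = (102 − 108.6228)/9.362 = -0.7074.
C = C₀ × ½·erfc(-0.7074) = 535 × 0.8414 = 450 mg/L.

450 mg/L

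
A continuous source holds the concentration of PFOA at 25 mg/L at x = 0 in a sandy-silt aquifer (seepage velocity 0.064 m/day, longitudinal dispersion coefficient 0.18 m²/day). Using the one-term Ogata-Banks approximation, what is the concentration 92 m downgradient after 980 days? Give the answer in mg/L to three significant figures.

For a continuous step input, C/C₀ ≈ ½·erfc((x−vt)/(2√(Dt))).
vt = 0.064 × 980 = 62.72 m and 2√(Dt) = 2√(0.18 × 980) = 26.56 m.
Argument (x−vt)/(2√(Dt)) = (92 − 62.72)/26.56 = 1.102; ½·erfc(1.102) = 0.05956.
C = 25 × 0.05956 = 1.49 mg/L.

1.49 mg/L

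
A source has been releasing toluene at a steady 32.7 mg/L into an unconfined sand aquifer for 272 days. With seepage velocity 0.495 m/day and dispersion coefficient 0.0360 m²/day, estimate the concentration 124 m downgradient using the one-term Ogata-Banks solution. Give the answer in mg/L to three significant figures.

32.4 mg/L

For a continuous step input, C/C₀ ≈ ½·erfc((x−vt)/(2√(Dt))).
vt = 0.495 × 272 = 134.64 m and 2√(Dt) = 2√(0.0360 × 272) = 6.258 m.
Argument (x−vt)/(2√(Dt)) = (124 − 134.64)/6.258 = -1.700; ½·erfc(-1.700) = 0.9919.
C = 32.7 × 0.9919 = 32.4 mg/L.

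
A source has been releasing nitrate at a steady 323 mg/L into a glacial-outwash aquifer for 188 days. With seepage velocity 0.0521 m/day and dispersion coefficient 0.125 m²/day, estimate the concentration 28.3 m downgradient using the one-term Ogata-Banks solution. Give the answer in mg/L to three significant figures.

For a continuous step input, C/C₀ ≈ ½·erfc((x−vt)/(2√(Dt))).
vt = 0.0521 × 188 = 9.7948 m and 2√(Dt) = 2√(0.125 × 188) = 9.695 m.
Argument (x−vt)/(2√(Dt)) = (28.3 − 9.7948)/9.695 = 1.909; ½·erfc(1.909) = 0.003470.
C = 323 × 0.003470 = 1.12 mg/L.

1.12 mg/L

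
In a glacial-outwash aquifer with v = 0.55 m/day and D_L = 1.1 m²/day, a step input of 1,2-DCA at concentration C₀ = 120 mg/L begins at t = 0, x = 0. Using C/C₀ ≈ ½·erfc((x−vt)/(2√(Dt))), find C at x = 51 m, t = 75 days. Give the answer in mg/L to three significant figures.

26.9 mg/L

For a continuous step input, C/C₀ ≈ ½·erfc((x−vt)/(2√(Dt))).
vt = 0.55 × 75 = 41.25 m and 2√(Dt) = 2√(1.1 × 75) = 18.17 m.
Argument (x−vt)/(2√(Dt)) = (51 − 41.25)/18.17 = 0.5366; ½·erfc(0.5366) = 0.2240.
C = 120 × 0.2240 = 26.9 mg/L.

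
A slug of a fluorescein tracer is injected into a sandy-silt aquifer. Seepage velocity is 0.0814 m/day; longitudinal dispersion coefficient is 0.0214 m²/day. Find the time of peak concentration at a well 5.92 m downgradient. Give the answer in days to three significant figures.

For the 1D instantaneous-source solution, setting ∂C/∂t = 0 at fixed x gives v²t² + 2Dt − x² = 0, so t = (√(D² + v²x²) − D)/v².
√(D² + v²x²) = √(0.0214² + 0.0814² × 5.92²) = 0.4824; v² = 0.00662596.
t = (0.4824 − 0.0214)/0.00662596 = 69.6 days (vs. the pure-advection estimate x/v = 72.7 d).

69.6 days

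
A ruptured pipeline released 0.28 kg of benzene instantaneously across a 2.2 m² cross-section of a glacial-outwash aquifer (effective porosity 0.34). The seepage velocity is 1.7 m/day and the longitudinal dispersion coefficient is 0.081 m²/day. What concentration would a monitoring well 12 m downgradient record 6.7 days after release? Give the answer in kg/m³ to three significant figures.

For an instantaneous plane source, C(x,t) = M/(n_e·A·√(4πDt)) · exp(−(x−vt)²/(4Dt)), with n_e·A the pore (flow) area.
Plume center vt = 1.7 × 6.7 = 11.39 m, so the well at 12 m is 0.61 m downgradient of the peak.
√(4πDt) = 2.611 m, giving peak height M/(n_e·A·√(4πDt)) = 0.28/(0.34 × 2.2 × 2.611) = 0.1434 kg/m³.
(x−vt)²/(4Dt) = (0.61)²/(4 × 0.081 × 6.7) = 0.1714; exp(−0.1714) = 0.8425.
C = 0.1434 × 0.8425 = 0.121 kg/m³.

0.121 kg/m³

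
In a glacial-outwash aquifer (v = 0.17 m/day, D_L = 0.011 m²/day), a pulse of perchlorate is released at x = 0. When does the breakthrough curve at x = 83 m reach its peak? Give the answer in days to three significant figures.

For the 1D instantaneous-source solution, setting ∂C/∂t = 0 at fixed x gives v²t² + 2Dt − x² = 0, so t = (√(D² + v²x²) − D)/v².
√(D² + v²x²) = √(0.011² + 0.17² × 83²) = 14.11; v² = 0.0289.
t = (14.11 − 0.011)/0.0289 = 488 days (vs. the pure-advection estimate x/v = 488 d).

488 days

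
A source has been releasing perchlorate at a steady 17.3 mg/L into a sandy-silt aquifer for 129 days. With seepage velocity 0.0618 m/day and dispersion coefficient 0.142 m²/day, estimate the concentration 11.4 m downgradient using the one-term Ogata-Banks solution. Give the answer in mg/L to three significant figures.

For a continuous step input, C/C₀ ≈ ½·erfc((x−vt)/(2√(Dt))).
vt = 0.0618 × 129 = 7.9722 m and 2√(Dt) = 2√(0.142 × 129) = 8.560 m.
Argument (x−vt)/(2√(Dt)) = (11.4 − 7.9722)/8.560 = 0.4004; ½·erfc(0.4004) = 0.2856.
C = 17.3 × 0.2856 = 4.94 mg/L.

4.94 mg/L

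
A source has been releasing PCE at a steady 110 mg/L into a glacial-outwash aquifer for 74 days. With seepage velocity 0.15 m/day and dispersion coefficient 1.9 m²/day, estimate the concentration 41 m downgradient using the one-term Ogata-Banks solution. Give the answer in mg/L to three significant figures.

4.10 mg/L

For a continuous step input, C/C₀ ≈ ½·erfc((x−vt)/(2√(Dt))).
vt = 0.15 × 74 = 11.1 m and 2√(Dt) = 2√(1.9 × 74) = 23.71 m.
Argument (x−vt)/(2√(Dt)) = (41 − 11.1)/23.71 = 1.261; ½·erfc(1.261) = 0.03727.
C = 110 × 0.03727 = 4.10 mg/L.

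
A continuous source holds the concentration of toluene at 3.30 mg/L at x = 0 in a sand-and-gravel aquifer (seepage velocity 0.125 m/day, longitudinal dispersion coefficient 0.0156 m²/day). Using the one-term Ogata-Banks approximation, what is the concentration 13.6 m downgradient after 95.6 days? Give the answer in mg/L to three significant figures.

0.560 mg/L

For a continuous step input, C/C₀ ≈ ½·erfc((x−vt)/(2√(Dt))).
vt = 0.125 × 95.6 = 11.95 m and 2√(Dt) = 2√(0.0156 × 95.6) = 2.442 m.
Argument (x−vt)/(2√(Dt)) = (13.6 − 11.95)/2.442 = 0.6757; ½·erfc(0.6757) = 0.1696.
C = 3.30 × 0.1696 = 0.560 mg/L.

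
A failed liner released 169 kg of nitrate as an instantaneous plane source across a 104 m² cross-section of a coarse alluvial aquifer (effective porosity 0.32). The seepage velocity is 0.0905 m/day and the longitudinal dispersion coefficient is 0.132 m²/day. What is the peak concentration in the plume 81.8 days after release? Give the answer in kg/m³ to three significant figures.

The peak of an instantaneous 1D plume sits at x = vt; there the Gaussian factor is 1 and C_max = M/(n_e·A·√(4πDt)), where n_e·A is the pore area the mass is dissolved in.
√(4πDt) = √(4π × 0.132 × 81.8) = 11.65 m, so C_max = 169/(0.32 × 104 × 11.65) = 0.436 kg/m³.

0.436 kg/m³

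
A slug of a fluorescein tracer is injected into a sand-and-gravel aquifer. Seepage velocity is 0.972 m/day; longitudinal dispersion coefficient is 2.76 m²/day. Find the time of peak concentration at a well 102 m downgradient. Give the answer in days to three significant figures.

For the 1D instantaneous-source solution, setting ∂C/∂t = 0 at fixed x gives v²t² + 2Dt − x² = 0, so t = (√(D² + v²x²) − D)/v².
√(D² + v²x²) = √(2.76² + 0.972² × 102²) = 99.18; v² = 0.944784.
t = (99.18 − 2.76)/0.944784 = 102 days (vs. the pure-advection estimate x/v = 105 d).

102 days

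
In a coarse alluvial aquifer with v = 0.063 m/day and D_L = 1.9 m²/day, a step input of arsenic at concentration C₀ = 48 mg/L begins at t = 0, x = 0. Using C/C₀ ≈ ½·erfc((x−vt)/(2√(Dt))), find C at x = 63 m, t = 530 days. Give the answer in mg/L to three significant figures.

For a continuous step input, C/C₀ ≈ ½·erfc((x−vt)/(2√(Dt))).
vt = 0.063 × 530 = 33.39 m and 2√(Dt) = 2√(1.9 × 530) = 63.47 m.
Argument (x−vt)/(2√(Dt)) = (63 − 33.39)/63.47 = 0.4665; ½·erfc(0.4665) = 0.2547.
C = 48 × 0.2547 = 12.2 mg/L.

12.2 mg/L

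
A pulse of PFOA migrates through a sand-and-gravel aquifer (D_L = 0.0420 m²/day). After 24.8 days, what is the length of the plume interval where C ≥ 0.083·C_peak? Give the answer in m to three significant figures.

The plume is Gaussian with σ = √(2Dt) = √(2 × 0.0420 × 24.8) = 1.443 m.
C/C_peak = exp(−Δx²/(2σ²)) = 0.083 ⇒ Δx = σ·√(−2 ln 0.083) = 1.443 × 2.231 = 3.219 m.
Width = 2Δx = 6.44 m.

6.44 m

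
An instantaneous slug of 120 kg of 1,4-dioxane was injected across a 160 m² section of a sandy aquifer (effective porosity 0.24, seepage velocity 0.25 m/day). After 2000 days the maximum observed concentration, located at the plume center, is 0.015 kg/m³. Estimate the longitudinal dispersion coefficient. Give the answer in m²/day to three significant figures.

At the plume center C_max = M/(n_e·A·√(4πDt)), so D = M²/(4πt·(n_e·A·C_max)²).
n_e·A·C_max = 0.24 × 160 × 0.015 = 0.5760 kg/m.
D = 120²/(4π × 2000 × 0.5760²) = 1.73 m²/day.

1.73 m²/day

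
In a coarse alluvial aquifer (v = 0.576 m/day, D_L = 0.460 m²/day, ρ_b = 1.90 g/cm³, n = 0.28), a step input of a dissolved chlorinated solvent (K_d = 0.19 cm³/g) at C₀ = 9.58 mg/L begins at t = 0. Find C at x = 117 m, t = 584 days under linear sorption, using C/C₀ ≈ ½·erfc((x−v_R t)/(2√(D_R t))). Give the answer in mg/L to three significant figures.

Retardation factor R = 1 + ρ_b·K_d/n = 1 + 1.90 × 0.19/0.28 = 2.289.
Sorption retards both mechanisms: v_R = v/R = 0.2516 m/day, D_R = D/R = 0.2010 m²/day.
v_R·t = 0.2516 × 584 = 146.9344 m; 2√(D_R t) = 21.67 m; argument = (117 − 146.9344)/21.67 = -1.381.
C = C₀ × ½·erfc(-1.381) = 9.58 × 0.9746 = 9.34 mg/L.

9.34 mg/L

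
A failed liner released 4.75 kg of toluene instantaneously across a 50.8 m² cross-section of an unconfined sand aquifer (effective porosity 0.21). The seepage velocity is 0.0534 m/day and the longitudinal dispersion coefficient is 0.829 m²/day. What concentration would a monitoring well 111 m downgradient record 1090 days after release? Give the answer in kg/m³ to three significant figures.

For an instantaneous plane source, C(x,t) = M/(n_e·A·√(4πDt)) · exp(−(x−vt)²/(4Dt)), with n_e·A the pore (flow) area.
Plume center vt = 0.0534 × 1090 = 58.206 m, so the well at 111 m is 52.794 m downgradient of the peak.
√(4πDt) = 106.6 m, giving peak height M/(n_e·A·√(4πDt)) = 4.75/(0.21 × 50.8 × 106.6) = 0.004177 kg/m³.
(x−vt)²/(4Dt) = (52.794)²/(4 × 0.829 × 1090) = 0.7711; exp(−0.7711) = 0.4625.
C = 0.004177 × 0.4625 = 0.00193 kg/m³.

0.00193 kg/m³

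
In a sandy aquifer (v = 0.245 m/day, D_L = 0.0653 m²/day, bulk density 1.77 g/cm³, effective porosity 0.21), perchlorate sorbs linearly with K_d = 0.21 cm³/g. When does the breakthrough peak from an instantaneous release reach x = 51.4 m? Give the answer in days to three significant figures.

Retardation factor R = 1 + ρ_b·K_d/n = 1 + 1.77 × 0.21/0.21 = 2.770.
Sorption retards both mechanisms: v_R = v/R = 0.08845 m/day, D_R = D/R = 0.02357 m²/day.
Peak time from v_R²t² + 2D_R t − x² = 0: t = (√(D_R² + v_R²x²) − D_R)/v_R².
√(D_R² + v_R²x²) = √(0.02357² + 0.08845² × 51.4²) = 4.546; v_R² = 0.007823.
t = (4.546 − 0.02357)/0.007823 = 578 days.

578 days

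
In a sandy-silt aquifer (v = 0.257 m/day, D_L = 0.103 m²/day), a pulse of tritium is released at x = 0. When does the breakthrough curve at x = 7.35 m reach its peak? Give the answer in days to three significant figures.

For the 1D instantaneous-source solution, setting ∂C/∂t = 0 at fixed x gives v²t² + 2Dt − x² = 0, so t = (√(D² + v²x²) − D)/v².
√(D² + v²x²) = √(0.103² + 0.257² × 7.35²) = 1.892; v² = 0.066049.
t = (1.892 − 0.103)/0.066049 = 27.1 days (vs. the pure-advection estimate x/v = 28.6 d).

27.1 days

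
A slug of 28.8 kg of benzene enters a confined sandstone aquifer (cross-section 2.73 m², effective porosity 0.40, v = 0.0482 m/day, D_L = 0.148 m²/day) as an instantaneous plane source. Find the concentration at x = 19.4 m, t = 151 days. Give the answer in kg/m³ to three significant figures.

0.304 kg/m³

For an instantaneous plane source, C(x,t) = M/(n_e·A·√(4πDt)) · exp(−(x−vt)²/(4Dt)), with n_e·A the pore (flow) area.
Plume center vt = 0.0482 × 151 = 7.2782 m, so the well at 19.4 m is 12.1218 m downgradient of the peak.
√(4πDt) = 16.76 m, giving peak height M/(n_e·A·√(4πDt)) = 28.8/(0.40 × 2.73 × 16.76) = 1.574 kg/m³.
(x−vt)²/(4Dt) = (12.1218)²/(4 × 0.148 × 151) = 1.644; exp(−1.644) = 0.1932.
C = 1.574 × 0.1932 = 0.304 kg/m³.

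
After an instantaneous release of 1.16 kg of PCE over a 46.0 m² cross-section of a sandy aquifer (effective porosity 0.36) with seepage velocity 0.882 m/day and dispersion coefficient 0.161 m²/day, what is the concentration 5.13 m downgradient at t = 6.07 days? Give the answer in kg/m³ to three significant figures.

For an instantaneous plane source, C(x,t) = M/(n_e·A·√(4πDt)) · exp(−(x−vt)²/(4Dt)), with n_e·A the pore (flow) area.
Plume center vt = 0.882 × 6.07 = 5.35374 m, so the well at 5.13 m is 0.22374 m upgradient of the peak.
√(4πDt) = 3.504 m, giving peak height M/(n_e·A·√(4πDt)) = 1.16/(0.36 × 46.0 × 3.504) = 0.01999 kg/m³.
(x−vt)²/(4Dt) = (-0.22374)²/(4 × 0.161 × 6.07) = 0.01281; exp(−0.01281) = 0.9873.
C = 0.01999 × 0.9873 = 0.0197 kg/m³.

0.0197 kg/m³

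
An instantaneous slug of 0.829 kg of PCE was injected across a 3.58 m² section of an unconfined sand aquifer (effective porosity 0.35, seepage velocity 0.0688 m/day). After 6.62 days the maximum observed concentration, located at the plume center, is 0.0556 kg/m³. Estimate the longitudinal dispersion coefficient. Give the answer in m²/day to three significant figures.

At the plume center C_max = M/(n_e·A·√(4πDt)), so D = M²/(4πt·(n_e·A·C_max)²).
n_e·A·C_max = 0.35 × 3.58 × 0.0556 = 0.06967 kg/m.
D = 0.829²/(4π × 6.62 × 0.06967²) = 1.70 m²/day.

1.70 m²/day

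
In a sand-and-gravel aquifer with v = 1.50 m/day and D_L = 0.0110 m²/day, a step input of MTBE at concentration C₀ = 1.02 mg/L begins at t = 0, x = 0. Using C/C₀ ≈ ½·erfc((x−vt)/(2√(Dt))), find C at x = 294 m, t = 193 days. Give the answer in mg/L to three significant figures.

0.0148 mg/L

For a continuous step input, C/C₀ ≈ ½·erfc((x−vt)/(2√(Dt))).
vt = 1.50 × 193 = 289.5 m and 2√(Dt) = 2√(0.0110 × 193) = 2.914 m.
Argument (x−vt)/(2√(Dt)) = (294 − 289.5)/2.914 = 1.544; ½·erfc(1.544) = 0.01450.
C = 1.02 × 0.01450 = 0.0148 mg/L.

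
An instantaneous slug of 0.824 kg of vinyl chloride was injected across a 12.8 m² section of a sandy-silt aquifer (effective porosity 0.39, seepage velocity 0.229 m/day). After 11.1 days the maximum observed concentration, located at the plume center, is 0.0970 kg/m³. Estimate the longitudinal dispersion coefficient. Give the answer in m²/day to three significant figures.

0.0208 m²/day

At the plume center C_max = M/(n_e·A·√(4πDt)), so D = M²/(4πt·(n_e·A·C_max)²).
n_e·A·C_max = 0.39 × 12.8 × 0.0970 = 0.4842 kg/m.
D = 0.824²/(4π × 11.1 × 0.4842²) = 0.0208 m²/day.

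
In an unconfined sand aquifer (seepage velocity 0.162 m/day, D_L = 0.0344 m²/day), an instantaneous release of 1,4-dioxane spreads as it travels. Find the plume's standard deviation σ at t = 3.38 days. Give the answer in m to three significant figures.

Dispersive spreading gives a Gaussian with σ² = 2Dt; advection only shifts the center.
σ = √(2 × 0.0344 × 3.38) = 0.482 m.

0.482 m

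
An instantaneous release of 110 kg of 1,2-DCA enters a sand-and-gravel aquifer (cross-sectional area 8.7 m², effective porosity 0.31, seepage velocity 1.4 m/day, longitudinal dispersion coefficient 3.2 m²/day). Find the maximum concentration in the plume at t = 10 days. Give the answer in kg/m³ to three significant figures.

The peak of an instantaneous 1D plume sits at x = vt; there the Gaussian factor is 1 and C_max = M/(n_e·A·√(4πDt)), where n_e·A is the pore area the mass is dissolved in.
√(4πDt) = √(4π × 3.2 × 10) = 20.05 m, so C_max = 110/(0.31 × 8.7 × 20.05) = 2.03 kg/m³.

2.03 kg/m³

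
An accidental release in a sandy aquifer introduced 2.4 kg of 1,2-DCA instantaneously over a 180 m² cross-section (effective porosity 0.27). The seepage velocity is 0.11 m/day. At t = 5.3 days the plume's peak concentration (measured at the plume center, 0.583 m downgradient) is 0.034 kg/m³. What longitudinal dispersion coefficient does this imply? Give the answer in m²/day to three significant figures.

0.0317 m²/day

At the plume center C_max = M/(n_e·A·√(4πDt)), so D = M²/(4πt·(n_e·A·C_max)²).
n_e·A·C_max = 0.27 × 180 × 0.034 = 1.652 kg/m.
D = 2.4²/(4π × 5.3 × 1.652²) = 0.0317 m²/day.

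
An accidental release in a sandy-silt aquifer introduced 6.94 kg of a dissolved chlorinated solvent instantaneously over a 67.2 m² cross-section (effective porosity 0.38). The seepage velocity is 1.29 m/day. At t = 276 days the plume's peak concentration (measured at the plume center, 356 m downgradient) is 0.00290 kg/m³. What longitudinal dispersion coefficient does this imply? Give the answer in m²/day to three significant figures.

2.53 m²/day

At the plume center C_max = M/(n_e·A·√(4πDt)), so D = M²/(4πt·(n_e·A·C_max)²).
n_e·A·C_max = 0.38 × 67.2 × 0.00290 = 0.07405 kg/m.
D = 6.94²/(4π × 276 × 0.07405²) = 2.53 m²/day.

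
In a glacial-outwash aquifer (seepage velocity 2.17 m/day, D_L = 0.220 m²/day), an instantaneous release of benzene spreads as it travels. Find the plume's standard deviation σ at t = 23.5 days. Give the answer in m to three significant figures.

3.22 m

Dispersive spreading gives a Gaussian with σ² = 2Dt; advection only shifts the center.
σ = √(2 × 0.220 × 23.5) = 3.22 m.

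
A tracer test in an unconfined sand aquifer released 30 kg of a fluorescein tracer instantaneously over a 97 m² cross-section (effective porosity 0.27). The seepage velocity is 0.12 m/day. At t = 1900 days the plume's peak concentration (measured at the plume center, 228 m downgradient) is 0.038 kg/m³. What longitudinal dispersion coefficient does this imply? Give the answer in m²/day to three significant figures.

At the plume center C_max = M/(n_e·A·√(4πDt)), so D = M²/(4πt·(n_e·A·C_max)²).
n_e·A·C_max = 0.27 × 97 × 0.038 = 0.9952 kg/m.
D = 30²/(4π × 1900 × 0.9952²) = 0.0381 m²/day.

0.0381 m²/day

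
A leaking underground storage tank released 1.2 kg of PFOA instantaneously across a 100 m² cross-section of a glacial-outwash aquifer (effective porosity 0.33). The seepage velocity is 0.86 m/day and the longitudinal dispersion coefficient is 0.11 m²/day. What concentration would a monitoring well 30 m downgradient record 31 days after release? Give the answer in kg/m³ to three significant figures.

For an instantaneous plane source, C(x,t) = M/(n_e·A·√(4πDt)) · exp(−(x−vt)²/(4Dt)), with n_e·A the pore (flow) area.
Plume center vt = 0.86 × 31 = 26.66 m, so the well at 30 m is 3.34 m downgradient of the peak.
√(4πDt) = 6.546 m, giving peak height M/(n_e·A·√(4πDt)) = 1.2/(0.33 × 100 × 6.546) = 0.005555 kg/m³.
(x−vt)²/(4Dt) = (3.34)²/(4 × 0.11 × 31) = 0.8179; exp(−0.8179) = 0.4414.
C = 0.005555 × 0.4414 = 0.00245 kg/m³.

0.00245 kg/m³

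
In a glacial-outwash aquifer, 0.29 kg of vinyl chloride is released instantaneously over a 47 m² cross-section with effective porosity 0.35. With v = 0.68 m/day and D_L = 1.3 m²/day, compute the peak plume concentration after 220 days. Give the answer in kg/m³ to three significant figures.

The peak of an instantaneous 1D plume sits at x = vt; there the Gaussian factor is 1 and C_max = M/(n_e·A·√(4πDt)), where n_e·A is the pore area the mass is dissolved in.
√(4πDt) = √(4π × 1.3 × 220) = 59.95 m, so C_max = 0.29/(0.35 × 47 × 59.95) = 0.000294 kg/m³.

0.000294 kg/m³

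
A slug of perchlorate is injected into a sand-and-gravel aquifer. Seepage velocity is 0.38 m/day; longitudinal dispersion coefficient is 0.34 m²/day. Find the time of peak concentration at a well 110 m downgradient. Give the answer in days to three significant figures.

For the 1D instantaneous-source solution, setting ∂C/∂t = 0 at fixed x gives v²t² + 2Dt − x² = 0, so t = (√(D² + v²x²) − D)/v².
√(D² + v²x²) = √(0.34² + 0.38² × 110²) = 41.80; v² = 0.1444.
t = (41.80 − 0.34)/0.1444 = 287 days (vs. the pure-advection estimate x/v = 289 d).

287 days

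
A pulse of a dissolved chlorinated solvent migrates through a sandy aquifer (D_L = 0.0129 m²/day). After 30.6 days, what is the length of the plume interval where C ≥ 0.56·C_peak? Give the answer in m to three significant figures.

1.91 m

The plume is Gaussian with σ = √(2Dt) = √(2 × 0.0129 × 30.6) = 0.8885 m.
C/C_peak = exp(−Δx²/(2σ²)) = 0.56 ⇒ Δx = σ·√(−2 ln 0.56) = 0.8885 × 1.077 = 0.9569 m.
Width = 2Δx = 1.91 m.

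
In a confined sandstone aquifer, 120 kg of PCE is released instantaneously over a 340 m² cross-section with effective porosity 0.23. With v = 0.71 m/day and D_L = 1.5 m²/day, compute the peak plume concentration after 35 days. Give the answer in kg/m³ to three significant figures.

The peak of an instantaneous 1D plume sits at x = vt; there the Gaussian factor is 1 and C_max = M/(n_e·A·√(4πDt)), where n_e·A is the pore area the mass is dissolved in.
√(4πDt) = √(4π × 1.5 × 35) = 25.69 m, so C_max = 120/(0.23 × 340 × 25.69) = 0.0597 kg/m³.

0.0597 kg/m³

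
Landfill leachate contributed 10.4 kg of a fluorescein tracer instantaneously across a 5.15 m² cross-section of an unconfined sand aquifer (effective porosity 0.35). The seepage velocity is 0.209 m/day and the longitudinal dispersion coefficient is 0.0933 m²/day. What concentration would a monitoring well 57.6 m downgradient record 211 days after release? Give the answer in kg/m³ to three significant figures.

For an instantaneous plane source, C(x,t) = M/(n_e·A·√(4πDt)) · exp(−(x−vt)²/(4Dt)), with n_e·A the pore (flow) area.
Plume center vt = 0.209 × 211 = 44.099 m, so the well at 57.6 m is 13.501 m downgradient of the peak.
√(4πDt) = 15.73 m, giving peak height M/(n_e·A·√(4πDt)) = 10.4/(0.35 × 5.15 × 15.73) = 0.3668 kg/m³.
(x−vt)²/(4Dt) = (13.501)²/(4 × 0.0933 × 211) = 2.315; exp(−2.315) = 0.09877.
C = 0.3668 × 0.09877 = 0.0362 kg/m³.

0.0362 kg/m³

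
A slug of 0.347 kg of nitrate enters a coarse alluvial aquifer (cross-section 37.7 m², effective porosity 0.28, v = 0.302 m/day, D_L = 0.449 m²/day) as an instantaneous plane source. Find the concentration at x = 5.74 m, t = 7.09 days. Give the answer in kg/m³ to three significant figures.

For an instantaneous plane source, C(x,t) = M/(n_e·A·√(4πDt)) · exp(−(x−vt)²/(4Dt)), with n_e·A the pore (flow) area.
Plume center vt = 0.302 × 7.09 = 2.14118 m, so the well at 5.74 m is 3.59882 m downgradient of the peak.
√(4πDt) = 6.325 m, giving peak height M/(n_e·A·√(4πDt)) = 0.347/(0.28 × 37.7 × 6.325) = 0.005197 kg/m³.
(x−vt)²/(4Dt) = (3.59882)²/(4 × 0.449 × 7.09) = 1.017; exp(−1.017) = 0.3617.
C = 0.005197 × 0.3617 = 0.00188 kg/m³.

0.00188 kg/m³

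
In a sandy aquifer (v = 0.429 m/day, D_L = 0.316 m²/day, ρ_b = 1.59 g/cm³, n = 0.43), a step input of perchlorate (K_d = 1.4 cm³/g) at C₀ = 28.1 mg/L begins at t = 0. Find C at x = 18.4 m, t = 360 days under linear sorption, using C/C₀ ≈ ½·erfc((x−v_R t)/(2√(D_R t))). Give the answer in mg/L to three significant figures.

24.2 mg/L

Retardation factor R = 1 + ρ_b·K_d/n = 1 + 1.59 × 1.4/0.43 = 6.177.
Sorption retards both mechanisms: v_R = v/R = 0.06945 m/day, D_R = D/R = 0.05116 m²/day.
v_R·t = 0.06945 × 360 = 25.002 m; 2√(D_R t) = 8.583 m; argument = (18.4 − 25.002)/8.583 = -0.7692.
C = C₀ × ½·erfc(-0.7692) = 28.1 × 0.8617 = 24.2 mg/L.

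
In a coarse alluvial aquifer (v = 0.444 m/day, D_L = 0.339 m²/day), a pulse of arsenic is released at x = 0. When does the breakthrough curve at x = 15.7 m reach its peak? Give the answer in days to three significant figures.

For the 1D instantaneous-source solution, setting ∂C/∂t = 0 at fixed x gives v²t² + 2Dt − x² = 0, so t = (√(D² + v²x²) − D)/v².
√(D² + v²x²) = √(0.339² + 0.444² × 15.7²) = 6.979; v² = 0.197136.
t = (6.979 − 0.339)/0.197136 = 33.7 days (vs. the pure-advection estimate x/v = 35.4 d).

33.7 days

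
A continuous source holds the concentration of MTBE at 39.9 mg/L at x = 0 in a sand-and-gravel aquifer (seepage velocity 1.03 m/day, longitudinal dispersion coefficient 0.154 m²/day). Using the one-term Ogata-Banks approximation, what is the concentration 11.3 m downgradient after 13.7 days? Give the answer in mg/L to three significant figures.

36.5 mg/L

For a continuous step input, C/C₀ ≈ ½·erfc((x−vt)/(2√(Dt))).
vt = 1.03 × 13.7 = 14.111 m and 2√(Dt) = 2√(0.154 × 13.7) = 2.905 m.
Argument (x−vt)/(2√(Dt)) = (11.3 − 14.111)/2.905 = -0.9676; ½·erfc(-0.9676) = 0.9144.
C = 39.9 × 0.9144 = 36.5 mg/L.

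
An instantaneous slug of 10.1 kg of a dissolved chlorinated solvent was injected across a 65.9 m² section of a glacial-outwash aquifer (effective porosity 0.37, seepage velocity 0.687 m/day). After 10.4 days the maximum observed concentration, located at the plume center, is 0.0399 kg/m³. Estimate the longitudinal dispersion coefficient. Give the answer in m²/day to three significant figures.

0.825 m²/day

At the plume center C_max = M/(n_e·A·√(4πDt)), so D = M²/(4πt·(n_e·A·C_max)²).
n_e·A·C_max = 0.37 × 65.9 × 0.0399 = 0.9729 kg/m.
D = 10.1²/(4π × 10.4 × 0.9729²) = 0.825 m²/day.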